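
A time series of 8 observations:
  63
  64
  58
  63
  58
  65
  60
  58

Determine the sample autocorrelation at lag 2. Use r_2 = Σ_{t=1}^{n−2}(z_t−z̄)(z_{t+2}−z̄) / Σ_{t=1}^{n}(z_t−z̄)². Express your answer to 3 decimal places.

0.131

Mean z̄ = (63 + 64 + 58 + 63 + 58 + 65 + 60 + 58)/8 = 61.1250
Deviations from mean: 1.8750, 2.8750, -3.1250, 1.8750, -3.1250, 3.8750, -1.1250, -3.1250
Numerator Σ_{t=1}^{6}(z_t−z̄)(z_{t+2}−z̄) = 7.9688
Denominator Σ(z_t−z̄)² = 60.8750
r_2 = 7.9688 / 60.8750 = 0.131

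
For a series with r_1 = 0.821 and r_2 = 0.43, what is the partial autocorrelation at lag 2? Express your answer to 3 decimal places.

φ_{22} = (r_2 − r_1²) / (1 − r_1²)
r_1² = (0.821)² = 0.674041
Numerator = 0.43 − 0.6740 = -0.2440; denominator = 1 − 0.6740 = 0.3260
φ_{22} = -0.2440 / 0.3260 = -0.749

-0.749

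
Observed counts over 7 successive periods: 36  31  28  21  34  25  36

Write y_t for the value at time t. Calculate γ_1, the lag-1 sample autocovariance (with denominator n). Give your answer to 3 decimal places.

-8.921

Mean ȳ = (36 + 31 + 28 + 21 + 34 + 25 + 36)/7 = 30.1429
Σ_{t=1}^{6}(y_t−ȳ)(y_{t+1}−ȳ) = -62.4490
γ_1 = -62.4490 / 7 = -8.921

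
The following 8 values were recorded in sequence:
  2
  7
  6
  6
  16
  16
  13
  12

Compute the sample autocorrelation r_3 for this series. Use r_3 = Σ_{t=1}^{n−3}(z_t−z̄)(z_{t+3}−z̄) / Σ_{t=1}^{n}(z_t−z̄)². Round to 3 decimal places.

-0.051

Mean z̄ = (2 + 7 + 6 + 6 + 16 + 16 + 13 + 12)/8 = 9.7500
Numerator Σ_{t=1}^{5}(z_t−z̄)(z_{t+3}−z̄) = -9.6875
Denominator Σ(z_t−z̄)² = 189.5000
r_3 = -9.6875 / 189.5000 = -0.051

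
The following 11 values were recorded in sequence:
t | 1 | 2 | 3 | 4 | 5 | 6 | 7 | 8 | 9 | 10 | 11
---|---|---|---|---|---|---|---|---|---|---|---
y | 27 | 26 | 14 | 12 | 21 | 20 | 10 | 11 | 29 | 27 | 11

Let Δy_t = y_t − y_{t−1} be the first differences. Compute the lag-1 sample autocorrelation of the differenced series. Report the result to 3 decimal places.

0.025

First differences Δy: -1, -12, -2, 9, -1, -10, 1, 18, -2, -16
Mean of differences = -1.6000
Numerator Σ(Δy_t−Δȳ)(Δy_{t+1}−Δȳ) = 22.0400
Denominator Σ(Δy_t−Δȳ)² = 890.4000
r_1(Δy) = 22.0400 / 890.4000 = 0.025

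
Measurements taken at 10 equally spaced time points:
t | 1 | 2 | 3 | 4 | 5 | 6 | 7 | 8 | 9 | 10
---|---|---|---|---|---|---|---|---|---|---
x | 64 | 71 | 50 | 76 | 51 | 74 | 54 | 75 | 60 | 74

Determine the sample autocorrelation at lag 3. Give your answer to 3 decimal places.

-0.644

Mean x̄ = (64 + 71 + 50 + 76 + 51 + 74 + 54 + 75 + 60 + 74)/10 = 64.9000
Σ(x_t−x̄)(x_{t+3}−x̄) = (-9.9900) + (-84.7900) + (-135.5900) + (-120.9900) + (-140.3900) + (-44.5900) + (-99.1900) = -635.5300
Denominator Σ(x_t−x̄)² = 986.9000
r_3 = -635.5300 / 986.9000 = -0.644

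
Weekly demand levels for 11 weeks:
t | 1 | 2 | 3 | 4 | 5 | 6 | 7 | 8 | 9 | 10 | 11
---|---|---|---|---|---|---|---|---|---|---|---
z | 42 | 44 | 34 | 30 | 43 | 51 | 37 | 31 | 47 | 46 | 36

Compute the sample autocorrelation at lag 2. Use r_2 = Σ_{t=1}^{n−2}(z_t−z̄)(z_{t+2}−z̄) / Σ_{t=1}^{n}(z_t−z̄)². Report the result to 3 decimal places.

-0.819

Mean z̄ = (42 + 44 + 34 + 30 + 43 + 51 + 37 + 31 + 47 + 46 + 36)/11 = 40.0909
Numerator Σ_{t=1}^{9}(z_t−z̄)(z_{t+2}−z̄) = -390.3802
Denominator Σ(z_t−z̄)² = 476.9091
r_2 = -390.3802 / 476.9091 = -0.819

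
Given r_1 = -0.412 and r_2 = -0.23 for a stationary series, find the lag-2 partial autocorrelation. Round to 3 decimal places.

-0.481

φ_{22} = (r_2 − r_1²) / (1 − r_1²)
r_1² = (-0.412)² = 0.169744
Numerator = -0.23 − 0.1697 = -0.3997; denominator = 1 − 0.1697 = 0.8303
φ_{22} = -0.3997 / 0.8303 = -0.481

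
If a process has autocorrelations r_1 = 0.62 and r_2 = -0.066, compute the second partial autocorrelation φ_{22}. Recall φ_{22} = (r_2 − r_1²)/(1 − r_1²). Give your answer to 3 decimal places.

φ_{22} = (r_2 − r_1²) / (1 − r_1²)
r_1² = (0.62)² = 0.3844
Numerator = -0.066 − 0.3844 = -0.4504; denominator = 1 − 0.3844 = 0.6156
φ_{22} = -0.4504 / 0.6156 = -0.732

-0.732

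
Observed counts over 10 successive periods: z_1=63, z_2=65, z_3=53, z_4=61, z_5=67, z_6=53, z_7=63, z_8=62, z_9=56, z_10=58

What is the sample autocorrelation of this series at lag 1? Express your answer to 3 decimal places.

-0.391

Mean z̄ = (63 + 65 + 53 + 61 + 67 + 53 + 63 + 62 + 56 + 58)/10 = 60.1000
Numerator Σ_{t=1}^{9}(z_t−z̄)(z_{t+1}−z̄) = -84.0100
Denominator Σ(z_t−z̄)² = 214.9000
r_1 = -84.0100 / 214.9000 = -0.391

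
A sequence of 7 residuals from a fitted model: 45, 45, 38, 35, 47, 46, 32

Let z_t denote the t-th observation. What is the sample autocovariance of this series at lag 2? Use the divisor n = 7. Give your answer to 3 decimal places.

-19.659

Mean z̄ = (45 + 45 + 38 + 35 + 47 + 46 + 32)/7 = 41.1429
Deviations: 3.8571, 3.8571, -3.1429, -6.1429, 5.8571, 4.8571, -9.1429
Σ_{t=1}^{5}(z_t−z̄)(z_{t+2}−z̄) = -137.6122
γ_2 = -137.6122 / 7 = -19.659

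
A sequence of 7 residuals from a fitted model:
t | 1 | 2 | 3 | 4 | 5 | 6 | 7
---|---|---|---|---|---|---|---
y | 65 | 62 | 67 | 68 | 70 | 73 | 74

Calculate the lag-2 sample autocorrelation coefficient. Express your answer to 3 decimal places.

Mean ȳ = (65 + 62 + 67 + 68 + 70 + 73 + 74)/7 = 68.4286
Deviations from mean: -3.4286, -6.4286, -1.4286, -0.4286, 1.5714, 4.5714, 5.5714
Σ(y_t−ȳ)(y_{t+2}−ȳ) = (4.8980) + (2.7551) + (-2.2449) + (-1.9592) + (8.7551) = 12.2041
Denominator Σ(y_t−ȳ)² = 109.7143
r_2 = 12.2041 / 109.7143 = 0.111

0.111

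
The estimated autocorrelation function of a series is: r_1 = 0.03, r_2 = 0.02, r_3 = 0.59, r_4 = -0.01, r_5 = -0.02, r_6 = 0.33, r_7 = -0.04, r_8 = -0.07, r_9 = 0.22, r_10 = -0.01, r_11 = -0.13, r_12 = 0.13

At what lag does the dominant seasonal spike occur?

3

The largest autocorrelation is r_3 = 0.59, with weaker echoes at lags 6 (0.33) and 9 (0.22); the remaining lags stay at or below 0.13.
The dominant spike at lag 3 indicates a seasonal period of 3.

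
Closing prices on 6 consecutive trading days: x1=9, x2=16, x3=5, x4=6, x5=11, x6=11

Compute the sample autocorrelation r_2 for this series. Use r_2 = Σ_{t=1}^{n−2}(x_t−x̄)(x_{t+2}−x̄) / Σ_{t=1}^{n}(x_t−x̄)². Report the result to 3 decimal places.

Mean x̄ = (9 + 16 + 5 + 6 + 11 + 11)/6 = 9.6667
Deviations from mean: -0.6667, 6.3333, -4.6667, -3.6667, 1.3333, 1.3333
Σ(x_t−x̄)(x_{t+2}−x̄) = (3.1111) + (-23.2222) + (-6.2222) + (-4.8889) = -31.2222
Denominator Σ(x_t−x̄)² = 79.3333
r_2 = -31.2222 / 79.3333 = -0.394

-0.394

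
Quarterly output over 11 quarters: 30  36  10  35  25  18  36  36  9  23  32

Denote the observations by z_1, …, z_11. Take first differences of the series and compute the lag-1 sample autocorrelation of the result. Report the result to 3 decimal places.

-0.484

First differences Δz: 6, -26, 25, -10, -7, 18, 0, -27, 14, 9
Mean of differences = 0.2000
Numerator Σ(Δz_t−Δz̄)(Δz_{t+1}−Δz̄) = -1361.4400
Denominator Σ(Δz_t−Δz̄)² = 2815.6000
r_1(Δz) = -1361.4400 / 2815.6000 = -0.484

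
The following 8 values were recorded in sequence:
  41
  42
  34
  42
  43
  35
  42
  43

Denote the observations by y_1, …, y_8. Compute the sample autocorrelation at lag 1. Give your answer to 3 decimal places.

-0.378

Mean ȳ = (41 + 42 + 34 + 42 + 43 + 35 + 42 + 43)/8 = 40.2500
Deviations from mean: 0.7500, 1.7500, -6.2500, 1.7500, 2.7500, -5.2500, 1.7500, 2.7500
Numerator Σ_{t=1}^{7}(y_t−ȳ)(y_{t+1}−ȳ) = -34.5625
Denominator Σ(y_t−ȳ)² = 91.5000
r_1 = -34.5625 / 91.5000 = -0.378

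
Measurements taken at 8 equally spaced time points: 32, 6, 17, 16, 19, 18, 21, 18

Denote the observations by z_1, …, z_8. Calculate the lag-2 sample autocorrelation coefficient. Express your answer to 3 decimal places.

0.035

Mean z̄ = (32 + 6 + 17 + 16 + 19 + 18 + 21 + 18)/8 = 18.3750
Deviations from mean: 13.6250, -12.3750, -1.3750, -2.3750, 0.6250, -0.3750, 2.6250, -0.3750
Σ(z_t−z̄)(z_{t+2}−z̄) = (-18.7344) + (29.3906) + (-0.8594) + (0.8906) + (1.6406) + (0.1406) = 12.4688
Denominator Σ(z_t−z̄)² = 353.8750
r_2 = 12.4688 / 353.8750 = 0.035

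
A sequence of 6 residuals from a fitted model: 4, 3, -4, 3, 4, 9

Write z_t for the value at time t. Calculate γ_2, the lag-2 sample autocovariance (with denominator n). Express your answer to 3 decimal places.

Mean z̄ = (4 + 3 − 4 + 3 + 4 + 9)/6 = 3.1667
Σ_{t=1}^{4}(z_t−z̄)(z_{t+2}−z̄) = -12.8889
γ_2 = -12.8889 / 6 = -2.148

-2.148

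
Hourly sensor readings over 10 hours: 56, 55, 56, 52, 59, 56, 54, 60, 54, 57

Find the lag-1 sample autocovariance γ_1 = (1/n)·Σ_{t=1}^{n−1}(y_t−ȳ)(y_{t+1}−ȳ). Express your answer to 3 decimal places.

-3.021

Mean ȳ = (56 + 55 + 56 + 52 + 59 + 56 + 54 + 60 + 54 + 57)/10 = 55.9000
Σ_{t=1}^{9}(y_t−ȳ)(y_{t+1}−ȳ) = -30.2100
γ_1 = -30.2100 / 10 = -3.021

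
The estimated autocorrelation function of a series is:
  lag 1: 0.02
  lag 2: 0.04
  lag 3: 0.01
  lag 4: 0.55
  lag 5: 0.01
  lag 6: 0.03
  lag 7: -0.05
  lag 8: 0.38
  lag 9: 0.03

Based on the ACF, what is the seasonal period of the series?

4

The largest autocorrelation is r_4 = 0.55, with a weaker echo at lag 8 (0.38); the remaining lags stay at or below 0.04.
The dominant spike at lag 4 indicates a seasonal period of 4.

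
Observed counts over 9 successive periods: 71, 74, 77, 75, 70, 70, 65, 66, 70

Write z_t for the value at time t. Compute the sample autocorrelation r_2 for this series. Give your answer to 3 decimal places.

0.154

Mean z̄ = (71 + 74 + 77 + 75 + 70 + 70 + 65 + 66 + 70)/9 = 70.8889
Σ(z_t−z̄)(z_{t+2}−z̄) = (0.6790) + (12.7901) + (-5.4321) + (-3.6543) + (5.2346) + (4.3457) + (5.2346) = 19.1975
Denominator Σ(z_t−z̄)² = 124.8889
r_2 = 19.1975 / 124.8889 = 0.154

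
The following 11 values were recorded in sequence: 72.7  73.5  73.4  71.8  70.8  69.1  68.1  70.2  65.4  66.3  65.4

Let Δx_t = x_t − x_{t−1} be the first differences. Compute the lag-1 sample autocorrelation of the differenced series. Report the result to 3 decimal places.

First differences Δx: 0.8, -0.1, -1.6, -1.0, -1.7, -1.0, 2.1, -4.8, 0.9, -0.9
Mean of differences = -0.7300
Numerator Σ(Δx_t−Δx̄)(Δx_{t+1}−Δx̄) = -18.0189
Denominator Σ(Δx_t−Δx̄)² = 31.8410
r_1(Δx) = -18.0189 / 31.8410 = -0.566

-0.566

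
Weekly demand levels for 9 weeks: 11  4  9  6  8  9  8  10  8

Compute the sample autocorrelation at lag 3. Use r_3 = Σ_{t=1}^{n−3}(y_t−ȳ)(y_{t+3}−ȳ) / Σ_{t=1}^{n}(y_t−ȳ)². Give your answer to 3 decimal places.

-0.141

Mean ȳ = (11 + 4 + 9 + 6 + 8 + 9 + 8 + 10 + 8)/9 = 8.1111
Σ(y_t−ȳ)(y_{t+3}−ȳ) = (-6.0988) + (0.4568) + (0.7901) + (0.2346) + (-0.2099) + (-0.0988) = -4.9259
Denominator Σ(y_t−ȳ)² = 34.8889
r_3 = -4.9259 / 34.8889 = -0.141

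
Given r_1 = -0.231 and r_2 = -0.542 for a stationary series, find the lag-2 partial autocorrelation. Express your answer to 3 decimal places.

φ_{22} = (r_2 − r_1²) / (1 − r_1²)
r_1² = (-0.231)² = 0.053361
Numerator = -0.542 − 0.0534 = -0.5954; denominator = 1 − 0.0534 = 0.9466
φ_{22} = -0.5954 / 0.9466 = -0.629

-0.629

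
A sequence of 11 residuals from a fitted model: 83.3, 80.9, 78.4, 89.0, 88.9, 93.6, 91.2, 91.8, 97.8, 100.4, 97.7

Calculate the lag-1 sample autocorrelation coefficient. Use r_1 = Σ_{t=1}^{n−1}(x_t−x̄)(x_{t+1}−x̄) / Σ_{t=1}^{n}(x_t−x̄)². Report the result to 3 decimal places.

0.699

Mean x̄ = (83.3 + 80.9 + 78.4 + 89.0 + 88.9 + 93.6 + 91.2 + 91.8 + 97.8 + 100.4 + 97.7)/11 = 90.2727
Numerator Σ_{t=1}^{10}(x_t−x̄)(x_{t+1}−x̄) = 356.3702
Denominator Σ(x_t−x̄)² = 509.5818
r_1 = 356.3702 / 509.5818 = 0.699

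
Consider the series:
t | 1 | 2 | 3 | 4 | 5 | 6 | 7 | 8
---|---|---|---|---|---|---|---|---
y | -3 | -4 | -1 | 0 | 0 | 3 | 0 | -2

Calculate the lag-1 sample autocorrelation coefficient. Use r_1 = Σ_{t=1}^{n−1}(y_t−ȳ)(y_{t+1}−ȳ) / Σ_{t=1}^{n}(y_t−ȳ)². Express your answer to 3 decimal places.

0.410

Mean ȳ = (-3 − 4 − 1 + 0 + 0 + 3 + 0 − 2)/8 = -0.8750
Numerator Σ_{t=1}^{7}(y_t−ȳ)(y_{t+1}−ȳ) = 13.4844
Denominator Σ(y_t−ȳ)² = 32.8750
r_1 = 13.4844 / 32.8750 = 0.410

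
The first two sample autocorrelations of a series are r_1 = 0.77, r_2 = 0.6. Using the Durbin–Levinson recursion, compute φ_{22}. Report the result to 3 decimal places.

0.017

φ_{22} = (r_2 − r_1²) / (1 − r_1²)
r_1² = (0.77)² = 0.5929
Numerator = 0.6 − 0.5929 = 0.0071; denominator = 1 − 0.5929 = 0.4071
φ_{22} = 0.0071 / 0.4071 = 0.017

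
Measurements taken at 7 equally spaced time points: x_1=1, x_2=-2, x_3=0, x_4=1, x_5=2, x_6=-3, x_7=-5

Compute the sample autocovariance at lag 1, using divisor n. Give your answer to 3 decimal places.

0.936

Mean x̄ = (1 − 2 + 0 + 1 + 2 − 3 − 5)/7 = -0.8571
Σ_{t=1}^{6}(x_t−x̄)(x_{t+1}−x̄) = 6.5510
γ_1 = 6.5510 / 7 = 0.936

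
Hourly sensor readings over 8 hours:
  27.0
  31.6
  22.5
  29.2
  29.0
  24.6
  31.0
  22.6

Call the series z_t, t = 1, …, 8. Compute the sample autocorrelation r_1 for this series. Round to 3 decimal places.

-0.651

Mean z̄ = (27.0 + 31.6 + 22.5 + 29.2 + 29.0 + 24.6 + 31.0 + 22.6)/8 = 27.1875
Deviations from mean: -0.1875, 4.4125, -4.6875, 2.0125, 1.8125, -2.5875, 3.8125, -4.5875
Numerator Σ_{t=1}^{7}(z_t−z̄)(z_{t+1}−z̄) = -59.3414
Denominator Σ(z_t−z̄)² = 91.0888
r_1 = -59.3414 / 91.0888 = -0.651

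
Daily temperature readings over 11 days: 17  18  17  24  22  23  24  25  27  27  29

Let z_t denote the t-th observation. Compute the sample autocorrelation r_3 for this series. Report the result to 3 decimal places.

0.081

Mean z̄ = (17 + 18 + 17 + 24 + 22 + 23 + 24 + 25 + 27 + 27 + 29)/11 = 23.0000
Numerator Σ_{t=1}^{8}(z_t−z̄)(z_{t+3}−z̄) = 14.0000
Denominator Σ(z_t−z̄)² = 172.0000
r_3 = 14.0000 / 172.0000 = 0.081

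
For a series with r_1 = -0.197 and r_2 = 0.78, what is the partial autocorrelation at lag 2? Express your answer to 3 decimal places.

0.771

φ_{22} = (r_2 − r_1²) / (1 − r_1²)
r_1² = (-0.197)² = 0.038809
Numerator = 0.78 − 0.0388 = 0.7412; denominator = 1 − 0.0388 = 0.9612
φ_{22} = 0.7412 / 0.9612 = 0.771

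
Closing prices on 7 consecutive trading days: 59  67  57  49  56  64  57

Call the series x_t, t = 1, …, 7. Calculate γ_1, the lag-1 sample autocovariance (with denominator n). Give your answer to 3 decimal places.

Mean x̄ = (59 + 67 + 57 + 49 + 56 + 64 + 57)/7 = 58.4286
Deviations: 0.5714, 8.5714, -1.4286, -9.4286, -2.4286, 5.5714, -1.4286
Σ_{t=1}^{6}(x_t−x̄)(x_{t+1}−x̄) = 7.5306
γ_1 = 7.5306 / 7 = 1.076

1.076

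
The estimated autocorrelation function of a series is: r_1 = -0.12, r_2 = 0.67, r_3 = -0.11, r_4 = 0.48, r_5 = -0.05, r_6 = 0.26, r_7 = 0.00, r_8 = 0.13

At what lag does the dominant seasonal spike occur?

The largest autocorrelation is r_2 = 0.67, with weaker echoes at lags 4 (0.48) and 6 (0.26); the remaining lags stay at or below 0.13.
The dominant spike at lag 2 indicates a seasonal period of 2.

2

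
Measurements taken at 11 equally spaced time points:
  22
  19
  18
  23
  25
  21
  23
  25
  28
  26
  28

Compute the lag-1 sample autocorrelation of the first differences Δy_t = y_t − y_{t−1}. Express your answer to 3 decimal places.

-0.164

First differences Δy: -3, -1, 5, 2, -4, 2, 2, 3, -2, 2
Mean of differences = 0.6000
Numerator Σ(Δy_t−Δȳ)(Δy_{t+1}−Δȳ) = -12.5600
Denominator Σ(Δy_t−Δȳ)² = 76.4000
r_1(Δy) = -12.5600 / 76.4000 = -0.164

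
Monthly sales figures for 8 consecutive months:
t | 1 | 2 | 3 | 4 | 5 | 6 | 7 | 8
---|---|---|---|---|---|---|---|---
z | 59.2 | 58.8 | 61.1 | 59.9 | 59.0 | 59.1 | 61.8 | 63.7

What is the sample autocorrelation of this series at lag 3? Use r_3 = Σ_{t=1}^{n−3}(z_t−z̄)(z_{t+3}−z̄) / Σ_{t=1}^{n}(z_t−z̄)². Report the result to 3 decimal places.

Mean z̄ = (59.2 + 58.8 + 61.1 + 59.9 + 59.0 + 59.1 + 61.8 + 63.7)/8 = 60.3250
Σ(z_t−z̄)(z_{t+3}−z̄) = (0.4781) + (2.0206) + (-0.9494) + (-0.6269) + (-4.4719) = -3.5494
Denominator Σ(z_t−z̄)² = 21.1950
r_3 = -3.5494 / 21.1950 = -0.167

-0.167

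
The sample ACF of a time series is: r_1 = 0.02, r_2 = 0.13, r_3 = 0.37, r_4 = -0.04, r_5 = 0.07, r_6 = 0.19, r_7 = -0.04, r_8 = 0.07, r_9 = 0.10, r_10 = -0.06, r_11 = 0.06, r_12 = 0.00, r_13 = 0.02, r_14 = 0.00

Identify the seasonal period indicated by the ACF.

The largest autocorrelation is r_3 = 0.37, with a weaker echo at lag 6 (0.19); the remaining lags stay at or below 0.13.
The dominant spike at lag 3 indicates a seasonal period of 3.

3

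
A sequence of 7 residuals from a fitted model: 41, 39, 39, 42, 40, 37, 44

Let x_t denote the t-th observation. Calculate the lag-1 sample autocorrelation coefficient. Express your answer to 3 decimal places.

Mean x̄ = (41 + 39 + 39 + 42 + 40 + 37 + 44)/7 = 40.2857
Σ(x_t−x̄)(x_{t+1}−x̄) = (-0.9184) + (1.6531) + (-2.2041) + (-0.4898) + (0.9388) + (-12.2041) = -13.2245
Denominator Σ(x_t−x̄)² = 31.4286
r_1 = -13.2245 / 31.4286 = -0.421

-0.421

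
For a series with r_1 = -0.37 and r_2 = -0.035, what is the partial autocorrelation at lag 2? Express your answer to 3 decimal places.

-0.199

φ_{22} = (r_2 − r_1²) / (1 − r_1²)
r_1² = (-0.37)² = 0.1369
Numerator = -0.035 − 0.1369 = -0.1719; denominator = 1 − 0.1369 = 0.8631
φ_{22} = -0.1719 / 0.8631 = -0.199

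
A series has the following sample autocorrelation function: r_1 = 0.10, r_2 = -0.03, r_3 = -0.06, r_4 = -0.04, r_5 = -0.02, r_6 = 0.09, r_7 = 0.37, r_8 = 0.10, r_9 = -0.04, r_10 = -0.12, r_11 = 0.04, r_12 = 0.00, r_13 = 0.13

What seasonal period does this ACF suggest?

7

The largest autocorrelation is r_7 = 0.37; the remaining lags stay at or below 0.13.
The dominant spike at lag 7 indicates a seasonal period of 7.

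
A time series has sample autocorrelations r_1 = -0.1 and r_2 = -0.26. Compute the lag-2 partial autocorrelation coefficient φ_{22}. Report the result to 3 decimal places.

-0.273

φ_{22} = (r_2 − r_1²) / (1 − r_1²)
r_1² = (-0.1)² = 0.01
Numerator = -0.26 − 0.0100 = -0.2700; denominator = 1 − 0.0100 = 0.9900
φ_{22} = -0.2700 / 0.9900 = -0.273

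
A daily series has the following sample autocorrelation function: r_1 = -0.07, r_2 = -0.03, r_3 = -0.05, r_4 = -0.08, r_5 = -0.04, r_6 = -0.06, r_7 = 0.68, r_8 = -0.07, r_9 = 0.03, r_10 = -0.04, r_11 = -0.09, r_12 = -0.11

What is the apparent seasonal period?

7

The largest autocorrelation is r_7 = 0.68; the remaining lags stay at or below 0.03.
The dominant spike at lag 7 indicates a seasonal period of 7.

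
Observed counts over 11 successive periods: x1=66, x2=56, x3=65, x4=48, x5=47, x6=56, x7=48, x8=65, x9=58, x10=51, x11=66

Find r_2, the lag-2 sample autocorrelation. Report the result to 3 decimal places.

Mean x̄ = (66 + 56 + 65 + 48 + 47 + 56 + 48 + 65 + 58 + 51 + 66)/11 = 56.9091
Numerator Σ_{t=1}^{9}(x_t−x̄)(x_{t+2}−x̄) = 42.8926
Denominator Σ(x_t−x̄)² = 590.9091
r_2 = 42.8926 / 590.9091 = 0.073

0.073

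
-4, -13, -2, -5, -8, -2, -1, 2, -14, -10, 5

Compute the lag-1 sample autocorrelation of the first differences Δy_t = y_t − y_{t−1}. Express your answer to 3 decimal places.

First differences Δy: -9, 11, -3, -3, 6, 1, 3, -16, 4, 15
Mean of differences = 0.9000
Numerator Σ(Δy_t−Δȳ)(Δy_{t+1}−Δȳ) = -187.5100
Denominator Σ(Δy_t−Δȳ)² = 754.9000
r_1(Δy) = -187.5100 / 754.9000 = -0.248

-0.248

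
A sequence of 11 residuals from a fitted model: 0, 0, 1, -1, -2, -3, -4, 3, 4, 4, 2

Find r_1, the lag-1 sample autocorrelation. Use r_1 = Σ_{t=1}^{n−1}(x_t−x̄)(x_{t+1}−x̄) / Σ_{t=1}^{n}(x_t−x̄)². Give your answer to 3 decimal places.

0.565

Mean x̄ = (0 + 0 + 1 − 1 − 2 − 3 − 4 + 3 + 4 + 4 + 2)/11 = 0.3636
Numerator Σ_{t=1}^{10}(x_t−x̄)(x_{t+1}−x̄) = 42.1405
Denominator Σ(x_t−x̄)² = 74.5455
r_1 = 42.1405 / 74.5455 = 0.565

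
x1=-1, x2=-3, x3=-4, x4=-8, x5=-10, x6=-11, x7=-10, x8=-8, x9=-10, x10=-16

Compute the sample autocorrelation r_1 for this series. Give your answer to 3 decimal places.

0.474

Mean x̄ = (-1 − 3 − 4 − 8 − 10 − 11 − 10 − 8 − 10 − 16)/10 = -8.1000
Numerator Σ_{t=1}^{9}(x_t−x̄)(x_{t+1}−x̄) = 82.9900
Denominator Σ(x_t−x̄)² = 174.9000
r_1 = 82.9900 / 174.9000 = 0.474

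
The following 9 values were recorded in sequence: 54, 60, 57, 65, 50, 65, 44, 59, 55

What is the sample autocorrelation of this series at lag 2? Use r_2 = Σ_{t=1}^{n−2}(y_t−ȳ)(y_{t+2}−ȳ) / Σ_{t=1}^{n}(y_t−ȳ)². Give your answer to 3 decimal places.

Mean ȳ = (54 + 60 + 57 + 65 + 50 + 65 + 44 + 59 + 55)/9 = 56.5556
Numerator Σ_{t=1}^{7}(y_t−ȳ)(y_{t+2}−ȳ) = 218.8272
Denominator Σ(y_t−ȳ)² = 370.2222
r_2 = 218.8272 / 370.2222 = 0.591

0.591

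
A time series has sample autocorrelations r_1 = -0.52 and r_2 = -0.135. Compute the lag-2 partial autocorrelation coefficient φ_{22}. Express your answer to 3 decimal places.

φ_{22} = (r_2 − r_1²) / (1 − r_1²)
r_1² = (-0.52)² = 0.2704
Numerator = -0.135 − 0.2704 = -0.4054; denominator = 1 − 0.2704 = 0.7296
φ_{22} = -0.4054 / 0.7296 = -0.556

-0.556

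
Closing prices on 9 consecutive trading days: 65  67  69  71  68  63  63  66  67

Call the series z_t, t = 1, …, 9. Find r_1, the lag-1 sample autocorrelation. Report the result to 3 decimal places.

Mean z̄ = (65 + 67 + 69 + 71 + 68 + 63 + 63 + 66 + 67)/9 = 66.5556
Numerator Σ_{t=1}^{8}(z_t−z̄)(z_{t+1}−z̄) = 26.9136
Denominator Σ(z_t−z̄)² = 56.2222
r_1 = 26.9136 / 56.2222 = 0.479

0.479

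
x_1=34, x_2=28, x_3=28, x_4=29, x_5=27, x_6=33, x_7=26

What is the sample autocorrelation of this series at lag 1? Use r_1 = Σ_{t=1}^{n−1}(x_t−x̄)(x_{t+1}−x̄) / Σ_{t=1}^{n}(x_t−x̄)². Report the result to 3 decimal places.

-0.434

Mean x̄ = (34 + 28 + 28 + 29 + 27 + 33 + 26)/7 = 29.2857
Deviations from mean: 4.7143, -1.2857, -1.2857, -0.2857, -2.2857, 3.7143, -3.2857
Σ(x_t−x̄)(x_{t+1}−x̄) = (-6.0612) + (1.6531) + (0.3673) + (0.6531) + (-8.4898) + (-12.2041) = -24.0816
Denominator Σ(x_t−x̄)² = 55.4286
r_1 = -24.0816 / 55.4286 = -0.434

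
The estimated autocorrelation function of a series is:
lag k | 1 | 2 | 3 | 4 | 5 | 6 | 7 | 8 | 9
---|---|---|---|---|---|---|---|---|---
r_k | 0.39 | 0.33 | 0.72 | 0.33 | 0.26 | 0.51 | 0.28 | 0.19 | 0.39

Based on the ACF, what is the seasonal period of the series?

3

The largest autocorrelation is r_3 = 0.72, with a weaker echo at lag 6 (0.51); the remaining lags stay at or below 0.39. The elevated value at lag 1 (0.39), dropping to 0.33 at lag 2, reflects decaying short-term dependence rather than seasonality.
The dominant spike at lag 3 indicates a seasonal period of 3.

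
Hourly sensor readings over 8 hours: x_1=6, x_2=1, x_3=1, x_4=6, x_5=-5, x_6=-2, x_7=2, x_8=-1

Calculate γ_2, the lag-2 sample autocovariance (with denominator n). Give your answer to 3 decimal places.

Mean x̄ = (6 + 1 + 1 + 6 − 5 − 2 + 2 − 1)/8 = 1.0000
Deviations: 5.0000, 0.0000, 0.0000, 5.0000, -6.0000, -3.0000, 1.0000, -2.0000
Σ_{t=1}^{6}(x_t−x̄)(x_{t+2}−x̄) = -15.0000
γ_2 = -15.0000 / 8 = -1.875

-1.875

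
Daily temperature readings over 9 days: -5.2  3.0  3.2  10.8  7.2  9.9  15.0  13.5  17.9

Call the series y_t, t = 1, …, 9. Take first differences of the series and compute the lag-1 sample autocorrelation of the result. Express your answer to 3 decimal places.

-0.579

First differences Δy: 8.2, 0.2, 7.6, -3.6, 2.7, 5.1, -1.5, 4.4
Mean of differences = 2.8875
Numerator Σ(Δy_t−Δȳ)(Δy_{t+1}−Δȳ) = -73.0564
Denominator Σ(Δy_t−Δȳ)² = 126.2088
r_1(Δy) = -73.0564 / 126.2088 = -0.579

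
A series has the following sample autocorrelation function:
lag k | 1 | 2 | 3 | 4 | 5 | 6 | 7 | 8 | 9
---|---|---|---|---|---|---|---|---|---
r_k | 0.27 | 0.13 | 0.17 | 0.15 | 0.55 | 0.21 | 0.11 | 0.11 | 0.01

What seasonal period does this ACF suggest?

5

The largest autocorrelation is r_5 = 0.55; the remaining lags stay at or below 0.27. The elevated value at lag 1 (0.27), dropping to 0.13 at lag 2, reflects decaying short-term dependence rather than seasonality.
The dominant spike at lag 5 indicates a seasonal period of 5.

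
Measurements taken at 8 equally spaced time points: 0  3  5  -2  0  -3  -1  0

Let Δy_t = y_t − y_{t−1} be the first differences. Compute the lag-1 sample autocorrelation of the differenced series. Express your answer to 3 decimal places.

First differences Δy: 3, 2, -7, 2, -3, 2, 1
Mean of differences = 0.0000
Numerator Σ(Δy_t−Δȳ)(Δy_{t+1}−Δȳ) = -32.0000
Denominator Σ(Δy_t−Δȳ)² = 80.0000
r_1(Δy) = -32.0000 / 80.0000 = -0.400

-0.400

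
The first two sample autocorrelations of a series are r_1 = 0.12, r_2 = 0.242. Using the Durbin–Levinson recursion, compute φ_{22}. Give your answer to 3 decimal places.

φ_{22} = (r_2 − r_1²) / (1 − r_1²)
r_1² = (0.12)² = 0.0144
Numerator = 0.242 − 0.0144 = 0.2276; denominator = 1 − 0.0144 = 0.9856
φ_{22} = 0.2276 / 0.9856 = 0.231

0.231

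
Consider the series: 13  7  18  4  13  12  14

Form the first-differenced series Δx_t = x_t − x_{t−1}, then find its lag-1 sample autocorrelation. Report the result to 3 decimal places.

-0.815

First differences Δx: -6, 11, -14, 9, -1, 2
Mean of differences = 0.1667
Numerator Σ(Δx_t−Δx̄)(Δx_{t+1}−Δx̄) = -357.8611
Denominator Σ(Δx_t−Δx̄)² = 438.8333
r_1(Δx) = -357.8611 / 438.8333 = -0.815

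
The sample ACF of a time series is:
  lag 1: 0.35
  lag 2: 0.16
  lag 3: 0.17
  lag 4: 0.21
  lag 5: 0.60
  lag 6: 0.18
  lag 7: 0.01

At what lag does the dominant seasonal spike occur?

5

The largest autocorrelation is r_5 = 0.60; the remaining lags stay at or below 0.35. The elevated value at lag 1 (0.35), dropping to 0.16 at lag 2, reflects decaying short-term dependence rather than seasonality.
The dominant spike at lag 5 indicates a seasonal period of 5.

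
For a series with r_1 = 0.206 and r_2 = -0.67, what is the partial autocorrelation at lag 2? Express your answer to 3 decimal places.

-0.744

φ_{22} = (r_2 − r_1²) / (1 − r_1²)
r_1² = (0.206)² = 0.042436
Numerator = -0.67 − 0.0424 = -0.7124; denominator = 1 − 0.0424 = 0.9576
φ_{22} = -0.7124 / 0.9576 = -0.744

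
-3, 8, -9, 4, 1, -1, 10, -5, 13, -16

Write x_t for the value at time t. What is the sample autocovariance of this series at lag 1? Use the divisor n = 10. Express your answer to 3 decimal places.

Mean x̄ = (-3 + 8 − 9 + 4 + 1 − 1 + 10 − 5 + 13 − 16)/10 = 0.2000
Σ_{t=1}^{9}(x_t−x̄)(x_{t+1}−x̄) = -466.2400
γ_1 = -466.2400 / 10 = -46.624

-46.624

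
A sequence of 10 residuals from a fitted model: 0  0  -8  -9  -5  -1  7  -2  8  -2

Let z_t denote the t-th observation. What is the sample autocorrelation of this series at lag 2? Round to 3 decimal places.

Mean z̄ = (0 + 0 − 8 − 9 − 5 − 1 + 7 − 2 + 8 − 2)/10 = -1.2000
Numerator Σ_{t=1}^{8}(z_t−z̄)(z_{t+2}−z̄) = 51.5200
Denominator Σ(z_t−z̄)² = 277.6000
r_2 = 51.5200 / 277.6000 = 0.186

0.186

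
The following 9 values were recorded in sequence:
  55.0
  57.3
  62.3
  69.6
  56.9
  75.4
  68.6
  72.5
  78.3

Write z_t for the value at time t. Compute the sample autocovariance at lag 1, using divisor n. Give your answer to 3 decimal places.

Mean z̄ = (55.0 + 57.3 + 62.3 + 69.6 + 56.9 + 75.4 + 68.6 + 72.5 + 78.3)/9 = 66.2111
Σ_{t=1}^{8}(z_t−z̄)(z_{t+1}−z̄) = 117.3888
γ_1 = 117.3888 / 9 = 13.043

13.043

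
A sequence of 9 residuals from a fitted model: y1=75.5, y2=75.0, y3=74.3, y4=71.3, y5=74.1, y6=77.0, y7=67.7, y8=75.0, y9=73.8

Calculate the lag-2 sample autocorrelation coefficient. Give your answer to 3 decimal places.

Mean ȳ = (75.5 + 75.0 + 74.3 + 71.3 + 74.1 + 77.0 + 67.7 + 75.0 + 73.8)/9 = 73.7444
Σ(y_t−ȳ)(y_{t+2}−ȳ) = (0.9753) + (-3.0691) + (0.1975) + (-7.9580) + (-2.1491) + (4.0875) + (-0.3358) = -8.2517
Denominator Σ(y_t−ȳ)² = 59.7822
r_2 = -8.2517 / 59.7822 = -0.138

-0.138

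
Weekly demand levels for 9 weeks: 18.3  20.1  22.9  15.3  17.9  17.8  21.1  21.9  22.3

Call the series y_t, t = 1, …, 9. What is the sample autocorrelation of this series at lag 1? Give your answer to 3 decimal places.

Mean ȳ = (18.3 + 20.1 + 22.9 + 15.3 + 17.9 + 17.8 + 21.1 + 21.9 + 22.3)/9 = 19.7333
Numerator Σ_{t=1}^{8}(y_t−ȳ)(y_{t+1}−ȳ) = 4.1489
Denominator Σ(y_t−ȳ)² = 52.1200
r_1 = 4.1489 / 52.1200 = 0.080

0.080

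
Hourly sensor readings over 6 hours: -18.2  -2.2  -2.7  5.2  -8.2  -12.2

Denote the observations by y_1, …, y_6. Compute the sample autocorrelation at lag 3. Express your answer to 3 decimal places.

Mean ȳ = (-18.2 − 2.2 − 2.7 + 5.2 − 8.2 − 12.2)/6 = -6.3833
Deviations from mean: -11.8167, 4.1833, 3.6833, 11.5833, -1.8167, -5.8167
Σ(y_t−ȳ)(y_{t+3}−ȳ) = (-136.8764) + (-7.5997) + (-21.4247) = -165.9008
Denominator Σ(y_t−ȳ)² = 342.0083
r_3 = -165.9008 / 342.0083 = -0.485

-0.485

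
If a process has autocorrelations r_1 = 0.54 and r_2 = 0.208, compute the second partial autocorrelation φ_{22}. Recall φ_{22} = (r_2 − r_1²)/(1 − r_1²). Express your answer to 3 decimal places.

-0.118

φ_{22} = (r_2 − r_1²) / (1 − r_1²)
r_1² = (0.54)² = 0.2916
Numerator = 0.208 − 0.2916 = -0.0836; denominator = 1 − 0.2916 = 0.7084
φ_{22} = -0.0836 / 0.7084 = -0.118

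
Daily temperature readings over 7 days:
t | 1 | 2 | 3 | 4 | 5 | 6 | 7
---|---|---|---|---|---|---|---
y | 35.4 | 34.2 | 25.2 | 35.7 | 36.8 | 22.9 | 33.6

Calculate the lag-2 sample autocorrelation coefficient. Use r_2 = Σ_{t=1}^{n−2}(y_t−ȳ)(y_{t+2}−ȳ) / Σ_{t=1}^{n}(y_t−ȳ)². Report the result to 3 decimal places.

Mean ȳ = (35.4 + 34.2 + 25.2 + 35.7 + 36.8 + 22.9 + 33.6)/7 = 31.9714
Numerator Σ_{t=1}^{5}(y_t−ȳ)(y_{t+2}−ȳ) = -73.5631
Denominator Σ(y_t−ȳ)² = 184.7343
r_2 = -73.5631 / 184.7343 = -0.398

-0.398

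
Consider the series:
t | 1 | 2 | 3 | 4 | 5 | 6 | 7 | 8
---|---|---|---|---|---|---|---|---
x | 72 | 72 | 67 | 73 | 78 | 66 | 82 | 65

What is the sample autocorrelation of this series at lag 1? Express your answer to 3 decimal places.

Mean x̄ = (72 + 72 + 67 + 73 + 78 + 66 + 82 + 65)/8 = 71.8750
Deviations from mean: 0.1250, 0.1250, -4.8750, 1.1250, 6.1250, -5.8750, 10.1250, -6.8750
Σ(x_t−x̄)(x_{t+1}−x̄) = (0.0156) + (-0.6094) + (-5.4844) + (6.8906) + (-35.9844) + (-59.4844) + (-69.6094) = -164.2656
Denominator Σ(x_t−x̄)² = 246.8750
r_1 = -164.2656 / 246.8750 = -0.665

-0.665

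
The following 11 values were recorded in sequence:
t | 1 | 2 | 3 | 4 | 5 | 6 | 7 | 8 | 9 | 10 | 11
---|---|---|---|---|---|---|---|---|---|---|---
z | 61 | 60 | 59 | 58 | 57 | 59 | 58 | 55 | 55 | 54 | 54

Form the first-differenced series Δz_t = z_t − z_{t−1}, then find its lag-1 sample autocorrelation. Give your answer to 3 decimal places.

First differences Δz: -1, -1, -1, -1, 2, -1, -3, 0, -1, 0
Mean of differences = -0.7000
Numerator Σ(Δz_t−Δz̄)(Δz_{t+1}−Δz̄) = -2.6900
Denominator Σ(Δz_t−Δz̄)² = 14.1000
r_1(Δz) = -2.6900 / 14.1000 = -0.191

-0.191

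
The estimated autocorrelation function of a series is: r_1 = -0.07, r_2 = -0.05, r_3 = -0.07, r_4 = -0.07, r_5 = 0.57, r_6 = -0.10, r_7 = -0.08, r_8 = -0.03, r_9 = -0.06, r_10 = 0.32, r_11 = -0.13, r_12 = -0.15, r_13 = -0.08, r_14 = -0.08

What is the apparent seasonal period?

The largest autocorrelation is r_5 = 0.57, with a weaker echo at lag 10 (0.32); the remaining lags stay at or below -0.03.
The dominant spike at lag 5 indicates a seasonal period of 5.

5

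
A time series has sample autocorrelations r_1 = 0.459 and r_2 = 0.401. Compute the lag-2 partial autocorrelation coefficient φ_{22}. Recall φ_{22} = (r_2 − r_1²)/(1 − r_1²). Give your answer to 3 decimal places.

φ_{22} = (r_2 − r_1²) / (1 − r_1²)
r_1² = (0.459)² = 0.210681
Numerator = 0.401 − 0.2107 = 0.1903; denominator = 1 − 0.2107 = 0.7893
φ_{22} = 0.1903 / 0.7893 = 0.241

0.241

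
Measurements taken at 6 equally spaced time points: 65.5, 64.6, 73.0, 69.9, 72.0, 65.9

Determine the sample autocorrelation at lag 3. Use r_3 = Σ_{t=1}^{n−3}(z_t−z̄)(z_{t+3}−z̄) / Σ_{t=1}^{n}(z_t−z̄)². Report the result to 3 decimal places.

-0.452

Mean z̄ = (65.5 + 64.6 + 73.0 + 69.9 + 72.0 + 65.9)/6 = 68.4833
Deviations from mean: -2.9833, -3.8833, 4.5167, 1.4167, 3.5167, -2.5833
Numerator Σ_{t=1}^{3}(z_t−z̄)(z_{t+3}−z̄) = -29.5508
Denominator Σ(z_t−z̄)² = 65.4283
r_3 = -29.5508 / 65.4283 = -0.452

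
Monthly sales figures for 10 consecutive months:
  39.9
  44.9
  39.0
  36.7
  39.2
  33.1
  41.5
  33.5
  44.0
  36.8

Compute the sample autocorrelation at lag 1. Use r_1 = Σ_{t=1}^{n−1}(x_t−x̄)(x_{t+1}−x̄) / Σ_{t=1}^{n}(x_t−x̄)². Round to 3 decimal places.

-0.447

Mean x̄ = (39.9 + 44.9 + 39.0 + 36.7 + 39.2 + 33.1 + 41.5 + 33.5 + 44.0 + 36.8)/10 = 38.8600
Numerator Σ_{t=1}^{9}(x_t−x̄)(x_{t+1}−x̄) = -63.3636
Denominator Σ(x_t−x̄)² = 141.9040
r_1 = -63.3636 / 141.9040 = -0.447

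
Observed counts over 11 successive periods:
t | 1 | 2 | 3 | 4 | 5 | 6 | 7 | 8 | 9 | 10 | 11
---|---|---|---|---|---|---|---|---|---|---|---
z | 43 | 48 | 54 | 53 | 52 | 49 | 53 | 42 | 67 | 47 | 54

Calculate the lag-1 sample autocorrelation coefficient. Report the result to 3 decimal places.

Mean z̄ = (43 + 48 + 54 + 53 + 52 + 49 + 53 + 42 + 67 + 47 + 54)/11 = 51.0909
Numerator Σ_{t=1}^{10}(z_t−z̄)(z_{t+1}−z̄) = -221.5537
Denominator Σ(z_t−z̄)² = 456.9091
r_1 = -221.5537 / 456.9091 = -0.485

-0.485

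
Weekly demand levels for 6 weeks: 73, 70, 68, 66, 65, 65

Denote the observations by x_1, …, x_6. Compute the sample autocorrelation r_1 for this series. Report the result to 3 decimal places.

0.481

Mean x̄ = (73 + 70 + 68 + 66 + 65 + 65)/6 = 67.8333
Deviations from mean: 5.1667, 2.1667, 0.1667, -1.8333, -2.8333, -2.8333
Numerator Σ_{t=1}^{5}(x_t−x̄)(x_{t+1}−x̄) = 24.4722
Denominator Σ(x_t−x̄)² = 50.8333
r_1 = 24.4722 / 50.8333 = 0.481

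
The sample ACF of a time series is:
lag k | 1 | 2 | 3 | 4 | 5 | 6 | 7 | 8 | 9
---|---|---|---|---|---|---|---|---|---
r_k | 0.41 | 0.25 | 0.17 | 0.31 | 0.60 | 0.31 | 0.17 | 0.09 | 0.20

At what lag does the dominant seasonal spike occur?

The largest autocorrelation is r_5 = 0.60; the remaining lags stay at or below 0.41. The elevated value at lag 1 (0.41), dropping to 0.25 at lag 2, reflects decaying short-term dependence rather than seasonality.
The dominant spike at lag 5 indicates a seasonal period of 5.

5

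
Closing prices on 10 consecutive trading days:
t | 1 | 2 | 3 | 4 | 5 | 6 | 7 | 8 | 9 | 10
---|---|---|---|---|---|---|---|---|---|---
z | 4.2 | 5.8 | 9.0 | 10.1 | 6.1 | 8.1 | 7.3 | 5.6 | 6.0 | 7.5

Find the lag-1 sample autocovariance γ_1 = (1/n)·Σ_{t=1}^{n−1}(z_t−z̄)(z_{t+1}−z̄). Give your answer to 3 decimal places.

0.425

Mean z̄ = (4.2 + 5.8 + 9.0 + 10.1 + 6.1 + 8.1 + 7.3 + 5.6 + 6.0 + 7.5)/10 = 6.9700
Σ_{t=1}^{9}(z_t−z̄)(z_{t+1}−z̄) = 4.2491
γ_1 = 4.2491 / 10 = 0.425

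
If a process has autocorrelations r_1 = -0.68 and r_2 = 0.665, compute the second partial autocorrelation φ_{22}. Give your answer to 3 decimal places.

0.377

φ_{22} = (r_2 − r_1²) / (1 − r_1²)
r_1² = (-0.68)² = 0.4624
Numerator = 0.665 − 0.4624 = 0.2026; denominator = 1 − 0.4624 = 0.5376
φ_{22} = 0.2026 / 0.5376 = 0.377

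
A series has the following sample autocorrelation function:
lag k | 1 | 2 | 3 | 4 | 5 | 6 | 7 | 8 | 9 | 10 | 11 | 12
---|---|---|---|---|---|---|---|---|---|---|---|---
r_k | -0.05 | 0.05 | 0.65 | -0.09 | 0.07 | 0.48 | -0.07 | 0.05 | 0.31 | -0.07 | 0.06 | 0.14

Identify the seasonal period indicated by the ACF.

The largest autocorrelation is r_3 = 0.65, with weaker echoes at lags 6 (0.48) and 9 (0.31); the remaining lags stay at or below 0.14.
The dominant spike at lag 3 indicates a seasonal period of 3.

3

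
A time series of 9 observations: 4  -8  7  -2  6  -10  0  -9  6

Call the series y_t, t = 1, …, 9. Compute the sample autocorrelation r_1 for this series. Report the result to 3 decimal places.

-0.626

Mean ȳ = (4 − 8 + 7 − 2 + 6 − 10 + 0 − 9 + 6)/9 = -0.6667
Numerator Σ_{t=1}^{8}(y_t−ȳ)(y_{t+1}−ȳ) = -239.1111
Denominator Σ(y_t−ȳ)² = 382.0000
r_1 = -239.1111 / 382.0000 = -0.626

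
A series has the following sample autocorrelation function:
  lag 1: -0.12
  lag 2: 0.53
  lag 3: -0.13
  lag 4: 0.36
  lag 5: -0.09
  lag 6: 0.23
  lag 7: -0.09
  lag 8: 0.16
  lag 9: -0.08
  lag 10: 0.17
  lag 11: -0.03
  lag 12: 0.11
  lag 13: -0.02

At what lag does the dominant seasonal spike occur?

2

The largest autocorrelation is r_2 = 0.53, with weaker echoes at lags 4 (0.36), 6 (0.23), 8 (0.16) and 10 (0.17); the remaining lags stay at or below 0.11.
The dominant spike at lag 2 indicates a seasonal period of 2.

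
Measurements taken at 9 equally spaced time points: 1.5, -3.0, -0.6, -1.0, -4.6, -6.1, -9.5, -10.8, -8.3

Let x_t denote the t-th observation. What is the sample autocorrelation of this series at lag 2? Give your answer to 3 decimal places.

0.356

Mean x̄ = (1.5 − 3.0 − 0.6 − 1.0 − 4.6 − 6.1 − 9.5 − 10.8 − 8.3)/9 = -4.7111
Σ(x_t−x̄)(x_{t+2}−x̄) = (25.5346) + (6.3501) + (0.4568) + (-5.1543) + (-0.5321) + (8.4568) + (17.1868) = 52.2986
Denominator Σ(x_t−x̄)² = 147.0089
r_2 = 52.2986 / 147.0089 = 0.356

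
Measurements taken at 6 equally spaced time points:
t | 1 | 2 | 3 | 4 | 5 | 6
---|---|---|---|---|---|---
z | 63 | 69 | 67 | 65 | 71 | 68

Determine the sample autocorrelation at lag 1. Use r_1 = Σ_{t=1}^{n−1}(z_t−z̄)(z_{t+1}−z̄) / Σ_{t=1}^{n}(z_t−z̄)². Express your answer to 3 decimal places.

-0.311

Mean z̄ = (63 + 69 + 67 + 65 + 71 + 68)/6 = 67.1667
Deviations from mean: -4.1667, 1.8333, -0.1667, -2.1667, 3.8333, 0.8333
Numerator Σ_{t=1}^{5}(z_t−z̄)(z_{t+1}−z̄) = -12.6944
Denominator Σ(z_t−z̄)² = 40.8333
r_1 = -12.6944 / 40.8333 = -0.311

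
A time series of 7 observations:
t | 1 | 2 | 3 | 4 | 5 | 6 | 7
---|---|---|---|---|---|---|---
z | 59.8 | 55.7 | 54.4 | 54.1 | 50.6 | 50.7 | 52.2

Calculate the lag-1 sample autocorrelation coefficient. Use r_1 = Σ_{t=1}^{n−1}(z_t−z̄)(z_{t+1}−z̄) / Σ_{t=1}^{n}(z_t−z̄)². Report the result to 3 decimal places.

Mean z̄ = (59.8 + 55.7 + 54.4 + 54.1 + 50.6 + 50.7 + 52.2)/7 = 53.9286
Σ(z_t−z̄)(z_{t+1}−z̄) = (10.4008) + (0.8351) + (0.0808) + (-0.5706) + (10.7465) + (5.5808) = 27.0735
Denominator Σ(z_t−z̄)² = 62.3543
r_1 = 27.0735 / 62.3543 = 0.434

0.434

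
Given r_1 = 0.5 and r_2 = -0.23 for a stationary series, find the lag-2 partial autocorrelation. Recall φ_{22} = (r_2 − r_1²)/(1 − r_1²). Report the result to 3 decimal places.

φ_{22} = (r_2 − r_1²) / (1 − r_1²)
r_1² = (0.5)² = 0.25
Numerator = -0.23 − 0.2500 = -0.4800; denominator = 1 − 0.2500 = 0.7500
φ_{22} = -0.4800 / 0.7500 = -0.640

-0.640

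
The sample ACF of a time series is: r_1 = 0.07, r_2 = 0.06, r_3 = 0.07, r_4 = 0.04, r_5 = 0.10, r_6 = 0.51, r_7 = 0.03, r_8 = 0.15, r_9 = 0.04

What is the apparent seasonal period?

The largest autocorrelation is r_6 = 0.51; the remaining lags stay at or below 0.15.
The dominant spike at lag 6 indicates a seasonal period of 6.

6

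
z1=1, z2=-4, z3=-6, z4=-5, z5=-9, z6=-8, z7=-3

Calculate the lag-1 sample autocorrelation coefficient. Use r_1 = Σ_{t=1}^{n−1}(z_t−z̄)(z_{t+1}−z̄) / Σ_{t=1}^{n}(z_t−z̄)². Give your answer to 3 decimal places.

0.179

Mean z̄ = (1 − 4 − 6 − 5 − 9 − 8 − 3)/7 = -4.8571
Deviations from mean: 5.8571, 0.8571, -1.1429, -0.1429, -4.1429, -3.1429, 1.8571
Numerator Σ_{t=1}^{6}(z_t−z̄)(z_{t+1}−z̄) = 11.9796
Denominator Σ(z_t−z̄)² = 66.8571
r_1 = 11.9796 / 66.8571 = 0.179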